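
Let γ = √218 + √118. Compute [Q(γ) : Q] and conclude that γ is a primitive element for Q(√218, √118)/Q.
[Q(γ) : Q] = 4 (equivalently, Q(γ) = Q(√218, √118))

Obviously Q(γ) ⊆ Q(√218, √118), and [Q(√218, √118):Q] = 4 (since 218, 118 are distinct squarefree integers > 1 with 25724 not a perfect square). To show equality we compute the minimal polynomial of γ. From γ = √218 + √118: γ^2 = 218 + 2√(25724) + 118 = 336 + 2√(25724), so γ^2 - 336 = 2√(25724); squaring, (γ^2 - 336)^2 = 4·25724, i.e. γ^4 - 672γ^2 + 112896 - 102896 = 0, i.e. γ^4 - 672γ^2 + 10000 = 0. So γ is a root of x^4 - 672x^2 + 10000. This polynomial is irreducible over Q: it has no rational root (each ±√218 ± √118 is irrational), and any factorization into two quadratics over Q would force √(25724) ∈ Q (pairing opposite roots) or √218, √118 ∈ Q (other pairings), all impossible. Hence [Q(γ):Q] = 4 = [Q(√218, √118):Q], so Q(γ) = Q(√218, √118).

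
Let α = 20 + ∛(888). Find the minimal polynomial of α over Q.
m_α(x) = x^3 - 60x^2 + 1200x - 8888

Set β = α - 20 = ∛(888), so β^3 = 888. Then (α - 20)^3 - 888 = 0, i.e. α is a root of g(x) = (x - 20)^3 - 888 = x^3 - 60x^2 + 1200x - 8888. Since g(x) = h(x - 20) where h(x) = x^3 - 888, and h is irreducible over Q (because 888 is not a perfect cube, so h has no rational root, and a monic cubic with no rational root is irreducible), g is also irreducible (irreducibility is preserved under the substitution x → x - 20). Hence m_α(x) = x^3 - 60x^2 + 1200x - 8888.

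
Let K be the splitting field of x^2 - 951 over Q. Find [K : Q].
[K : Q] = 2

f(x) = x^2 - 951 factors as (x - √951)(x + √951). The splitting field is K = Q(√951). Since 951 is squarefree and > 1, it is not a perfect square, so x^2 - 951 is irreducible over Q and [Q(√951) : Q] = 2. Hence [K : Q] = 2.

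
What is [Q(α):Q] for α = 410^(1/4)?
[Q(α):Q] = 4

α is a root of x^4 - 410. By Eisenstein's criterion at the prime p = 2 (which divides the constant term 410 but p^2 = 4 does not, since 410 is squarefree), x^4 - 410 is irreducible over Q. Hence [Q(α):Q] = 4.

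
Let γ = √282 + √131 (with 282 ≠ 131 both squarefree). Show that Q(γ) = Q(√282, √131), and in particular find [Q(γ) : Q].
[Q(γ) : Q] = 4 (equivalently, Q(γ) = Q(√282, √131))

Obviously Q(γ) ⊆ Q(√282, √131), and [Q(√282, √131):Q] = 4 (since 282, 131 are distinct squarefree integers > 1 with 36942 not a perfect square). To show equality we compute the minimal polynomial of γ. From γ = √282 + √131: γ^2 = 282 + 2√(36942) + 131 = 413 + 2√(36942), so γ^2 - 413 = 2√(36942); squaring, (γ^2 - 413)^2 = 4·36942, i.e. γ^4 - 826γ^2 + 170569 - 147768 = 0, i.e. γ^4 - 826γ^2 + 22801 = 0. So γ is a root of x^4 - 826x^2 + 22801. This polynomial is irreducible over Q: it has no rational root (each ±√282 ± √131 is irrational), and any factorization into two quadratics over Q would force √(36942) ∈ Q (pairing opposite roots) or √282, √131 ∈ Q (other pairings), all impossible. Hence [Q(γ):Q] = 4 = [Q(√282, √131):Q], so Q(γ) = Q(√282, √131).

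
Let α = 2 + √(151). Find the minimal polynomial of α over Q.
m_α(x) = x^2 - 4x - 147

From α - 2 = √(151), squaring gives (α - 2)^2 = 151, i.e. α^2 - 4α + 4 = 151, so α^2 - 4α - 147 = 0. The discriminant of x^2 - 4x - 147 is (-4)^2 - 4·(-147) = 16 + 588 = 604, and 4·(151) is not a perfect square in Q since 151 is squarefree and ≠ 1. Hence x^2 - 4x - 147 is irreducible over Q and is the minimal polynomial of α.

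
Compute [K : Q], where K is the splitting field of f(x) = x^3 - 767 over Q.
[K : Q] = 6

The roots of x^3 - 767 are ∛767, ω∛767, ω^2∛767 where ω = e^(2πi/3) is a primitive cube root of unity, so K = Q(∛767, ω). Now [Q(∛767):Q] = 3 (since 767 is not a perfect cube, x^3 - 767 is irreducible) and [Q(ω):Q] = 2. Both 2 and 3 divide [K:Q], and [K:Q] ≤ 3·2 = 6, so [K:Q] = 6. (Equivalently: Q(∛767) ⊂ R but ω ∉ R, so [K : Q(∛767)] = 2.)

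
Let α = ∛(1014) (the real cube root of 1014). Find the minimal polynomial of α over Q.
m_α(x) = x^3 - 1014

α satisfies α^3 = 1014, so x^3 - 1014 annihilates α. By the rational root test, a rational root p/q (in lowest terms) of x^3 - 1014 would satisfy p^3 = 1014 q^3, forcing q = 1 and p^3 = 1014; but 1014 is not a perfect cube, contradiction. A monic cubic over Q with no rational root is irreducible (any nontrivial factorization would include a linear factor). Hence x^3 - 1014 is the minimal polynomial of α, and in particular [Q(α):Q] = 3.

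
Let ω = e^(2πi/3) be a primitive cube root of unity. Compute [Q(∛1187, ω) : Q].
[Q(∛1187, ω) : Q] = 6

[Q(∛1187):Q] = 3 (min poly x^3 - 1187, irreducible since 1187 is not a perfect cube). [Q(ω):Q] = 2 (min poly x^2 + x + 1). Since Q(∛1187) ⊂ R and ω ∉ R, we have ω ∉ Q(∛1187), so x^2 + x + 1 remains irreducible over Q(∛1187) and [Q(∛1187, ω) : Q(∛1187)] = 2. By the tower law, [Q(∛1187, ω) : Q] = 3 · 2 = 6. (In fact Q(∛1187, ω) is the splitting field of x^3 - 1187 over Q.)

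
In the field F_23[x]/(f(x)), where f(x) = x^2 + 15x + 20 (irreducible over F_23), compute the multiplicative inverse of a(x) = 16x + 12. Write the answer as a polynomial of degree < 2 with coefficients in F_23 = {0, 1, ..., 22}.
a(x)^(-1) ≡ 2x + 17 (mod f(x))

Since f is irreducible over F_23, F_23[x]/(f) is a field and a(x) ≠ 0 has an inverse. Apply the extended Euclidean algorithm to f(x) and a(x) in F_23[x]: f(x) = (13x + 7)·a(x) + (5). The last nonzero remainder is the constant 5 = gcd(f, a) in F_23. Back-substituting through the division chain expresses 5 = s(x)·a(x) + t(x)·f(x) with s(x) ≡ 10x + 16 (mod f), so (10x + 16)·a(x) ≡ 5 (mod f). Multiplying by 5^(-1) ≡ 14 in F_23 gives a(x)^(-1) ≡ 14·(10x + 16) ≡ 2x + 17 (mod f). Check: (16x + 12)·(2x + 17) = 9x^2 + 20x + 20 ≡ 1 (mod x^2 + 15x + 20).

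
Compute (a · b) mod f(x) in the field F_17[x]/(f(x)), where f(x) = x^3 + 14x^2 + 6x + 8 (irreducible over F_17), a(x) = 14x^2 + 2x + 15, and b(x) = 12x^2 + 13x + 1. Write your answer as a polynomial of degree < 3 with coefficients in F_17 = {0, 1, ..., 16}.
a · b ≡ 16x^2 + 16x + 13 (mod f(x))

Multiply in F_17[x]: a(x)·b(x) = (14x^2 + 2x + 15)·(12x^2 + 13x + 1) = 15x^4 + 2x^3 + 16x^2 + 10x + 15. This has degree ≥ 3, so divide by f(x) over F_17: 15x^4 + 2x^3 + 16x^2 + 10x + 15 = (15x + 13)·(x^3 + 14x^2 + 6x + 8) + (16x^2 + 16x + 13). Hence a·b ≡ 16x^2 + 16x + 13 (mod f). (F_17[x]/(f) is a field with 17^3 = 4913 elements since f is irreducible of degree 3.)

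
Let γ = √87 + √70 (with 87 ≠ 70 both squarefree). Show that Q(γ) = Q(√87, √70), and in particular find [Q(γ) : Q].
[Q(γ) : Q] = 4 (equivalently, Q(γ) = Q(√87, √70))

Obviously Q(γ) ⊆ Q(√87, √70), and [Q(√87, √70):Q] = 4 (since 87, 70 are distinct squarefree integers > 1 with 6090 not a perfect square). To show equality we compute the minimal polynomial of γ. From γ = √87 + √70: γ^2 = 87 + 2√(6090) + 70 = 157 + 2√(6090), so γ^2 - 157 = 2√(6090); squaring, (γ^2 - 157)^2 = 4·6090, i.e. γ^4 - 314γ^2 + 24649 - 24360 = 0, i.e. γ^4 - 314γ^2 + 289 = 0. So γ is a root of x^4 - 314x^2 + 289. This polynomial is irreducible over Q: it has no rational root (each ±√87 ± √70 is irrational), and any factorization into two quadratics over Q would force √(6090) ∈ Q (pairing opposite roots) or √87, √70 ∈ Q (other pairings), all impossible. Hence [Q(γ):Q] = 4 = [Q(√87, √70):Q], so Q(γ) = Q(√87, √70).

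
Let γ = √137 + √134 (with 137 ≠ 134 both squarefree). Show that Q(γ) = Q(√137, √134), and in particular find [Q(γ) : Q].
[Q(γ) : Q] = 4 (equivalently, Q(γ) = Q(√137, √134))

Obviously Q(γ) ⊆ Q(√137, √134), and [Q(√137, √134):Q] = 4 (since 137, 134 are distinct squarefree integers > 1 with 18358 not a perfect square). To show equality we compute the minimal polynomial of γ. From γ = √137 + √134: γ^2 = 137 + 2√(18358) + 134 = 271 + 2√(18358), so γ^2 - 271 = 2√(18358); squaring, (γ^2 - 271)^2 = 4·18358, i.e. γ^4 - 542γ^2 + 73441 - 73432 = 0, i.e. γ^4 - 542γ^2 + 9 = 0. So γ is a root of x^4 - 542x^2 + 9. This polynomial is irreducible over Q: it has no rational root (each ±√137 ± √134 is irrational), and any factorization into two quadratics over Q would force √(18358) ∈ Q (pairing opposite roots) or √137, √134 ∈ Q (other pairings), all impossible. Hence [Q(γ):Q] = 4 = [Q(√137, √134):Q], so Q(γ) = Q(√137, √134).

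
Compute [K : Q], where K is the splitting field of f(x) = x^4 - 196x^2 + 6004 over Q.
[K : Q] = 4

Solving the quadratic in x^2: x^2 = (196 ± √(196^2 - 4·6004))/2 = (196 ± √14400)/2 = (196 ± 120)/2, giving x^2 = 38 or x^2 = 158. So f(x) = (x^2 - 38)(x^2 - 158) and the roots of f are ±√38, ±√158. Hence the splitting field is K = Q(√38, √158). Since 38 and 158 are distinct squarefree integers > 1, their product 6004 is not a perfect square, so √158 ∉ Q(√38). By the tower law [K:Q] = [Q(√38,√158):Q(√38)] · [Q(√38):Q] = 2 · 2 = 4.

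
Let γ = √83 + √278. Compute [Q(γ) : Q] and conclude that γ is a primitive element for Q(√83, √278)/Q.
[Q(γ) : Q] = 4 (equivalently, Q(γ) = Q(√83, √278))

Obviously Q(γ) ⊆ Q(√83, √278), and [Q(√83, √278):Q] = 4 (since 83, 278 are distinct squarefree integers > 1 with 23074 not a perfect square). To show equality we compute the minimal polynomial of γ. From γ = √83 + √278: γ^2 = 83 + 2√(23074) + 278 = 361 + 2√(23074), so γ^2 - 361 = 2√(23074); squaring, (γ^2 - 361)^2 = 4·23074, i.e. γ^4 - 722γ^2 + 130321 - 92296 = 0, i.e. γ^4 - 722γ^2 + 38025 = 0. So γ is a root of x^4 - 722x^2 + 38025. This polynomial is irreducible over Q: it has no rational root (each ±√83 ± √278 is irrational), and any factorization into two quadratics over Q would force √(23074) ∈ Q (pairing opposite roots) or √83, √278 ∈ Q (other pairings), all impossible. Hence [Q(γ):Q] = 4 = [Q(√83, √278):Q], so Q(γ) = Q(√83, √278).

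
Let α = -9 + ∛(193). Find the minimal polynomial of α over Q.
m_α(x) = x^3 + 27x^2 + 243x + 536

Set β = α + 9 = ∛(193), so β^3 = 193. Then (α + 9)^3 - 193 = 0, i.e. α is a root of g(x) = (x + 9)^3 - 193 = x^3 + 27x^2 + 243x + 536. Since g(x) = h(x + 9) where h(x) = x^3 - 193, and h is irreducible over Q (because 193 is not a perfect cube, so h has no rational root, and a monic cubic with no rational root is irreducible), g is also irreducible (irreducibility is preserved under the substitution x → x + 9). Hence m_α(x) = x^3 + 27x^2 + 243x + 536.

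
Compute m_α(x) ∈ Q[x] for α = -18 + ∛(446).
m_α(x) = x^3 + 54x^2 + 972x + 5386

Set β = α + 18 = ∛(446), so β^3 = 446. Then (α + 18)^3 - 446 = 0, i.e. α is a root of g(x) = (x + 18)^3 - 446 = x^3 + 54x^2 + 972x + 5386. Since g(x) = h(x + 18) where h(x) = x^3 - 446, and h is irreducible over Q (because 446 is not a perfect cube, so h has no rational root, and a monic cubic with no rational root is irreducible), g is also irreducible (irreducibility is preserved under the substitution x → x + 18). Hence m_α(x) = x^3 + 54x^2 + 972x + 5386.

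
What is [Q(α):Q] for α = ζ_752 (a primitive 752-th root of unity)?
[Q(α):Q] = 368

The minimal polynomial of ζ_752 over Q is the 752-th cyclotomic polynomial Φ_752(x), which is irreducible over Q and has degree φ(752) = 368. Hence [Q(α):Q] = φ(752) = 368.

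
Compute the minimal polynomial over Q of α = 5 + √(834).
m_α(x) = x^2 - 10x - 809

From α - 5 = √(834), squaring gives (α - 5)^2 = 834, i.e. α^2 - 10α + 25 = 834, so α^2 - 10α - 809 = 0. The discriminant of x^2 - 10x - 809 is (-10)^2 - 4·(-809) = 100 + 3236 = 3336, and 4·(834) is not a perfect square in Q since 834 is squarefree and ≠ 1. Hence x^2 - 10x - 809 is irreducible over Q and is the minimal polynomial of α.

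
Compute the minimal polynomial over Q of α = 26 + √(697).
m_α(x) = x^2 - 52x - 21

From α - 26 = √(697), squaring gives (α - 26)^2 = 697, i.e. α^2 - 52α + 676 = 697, so α^2 - 52α - 21 = 0. The discriminant of x^2 - 52x - 21 is (-52)^2 - 4·(-21) = 2704 + 84 = 2788, and 4·(697) is not a perfect square in Q since 697 is squarefree and ≠ 1. Hence x^2 - 52x - 21 is irreducible over Q and is the minimal polynomial of α.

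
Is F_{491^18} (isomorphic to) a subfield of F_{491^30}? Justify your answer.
No: F_{491^18} is not a subfield of F_{491^30}

F_{p^m} embeds in F_{p^n} iff m | n. Here 18 ∤ 30 (since 30 = 1·18 + 12 with remainder 12 ≠ 0), so F_{491^18} is not a subfield of F_{491^30}. Equivalently: if it were, the tower law would give 18 = [F_{491^18}:F_491] dividing [F_{491^30}:F_491] = 30, contradiction.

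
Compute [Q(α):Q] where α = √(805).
[Q(α):Q] = 2

[Q(α):Q] equals the degree of the minimal polynomial of α. Here α^2 = 805 and x^2 - 805 is irreducible (d = 805 is squarefree, ≠ 1, hence not a square), so deg(m_α) = 2. Thus [Q(α):Q] = 2.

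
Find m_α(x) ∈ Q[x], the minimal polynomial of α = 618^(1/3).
m_α(x) = x^3 - 618

α satisfies α^3 = 618, so x^3 - 618 annihilates α. By the rational root test, a rational root p/q (in lowest terms) of x^3 - 618 would satisfy p^3 = 618 q^3, forcing q = 1 and p^3 = 618; but 618 is not a perfect cube, contradiction. A monic cubic over Q with no rational root is irreducible (any nontrivial factorization would include a linear factor). Hence x^3 - 618 is the minimal polynomial of α, and in particular [Q(α):Q] = 3.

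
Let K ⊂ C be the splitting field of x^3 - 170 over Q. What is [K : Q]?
[K : Q] = 6

The roots of x^3 - 170 are ∛170, ω∛170, ω^2∛170 where ω = e^(2πi/3) is a primitive cube root of unity, so K = Q(∛170, ω). Now [Q(∛170):Q] = 3 (since 170 is not a perfect cube, x^3 - 170 is irreducible) and [Q(ω):Q] = 2. Both 2 and 3 divide [K:Q], and [K:Q] ≤ 3·2 = 6, so [K:Q] = 6. (Equivalently: Q(∛170) ⊂ R but ω ∉ R, so [K : Q(∛170)] = 2.)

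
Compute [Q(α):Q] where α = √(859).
[Q(α):Q] = 2

[Q(α):Q] equals the degree of the minimal polynomial of α. Here α^2 = 859 and x^2 - 859 is irreducible (d = 859 is squarefree, ≠ 1, hence not a square), so deg(m_α) = 2. Thus [Q(α):Q] = 2.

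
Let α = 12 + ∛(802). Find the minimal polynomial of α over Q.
m_α(x) = x^3 - 36x^2 + 432x - 2530

Set β = α - 12 = ∛(802), so β^3 = 802. Then (α - 12)^3 - 802 = 0, i.e. α is a root of g(x) = (x - 12)^3 - 802 = x^3 - 36x^2 + 432x - 2530. Since g(x) = h(x - 12) where h(x) = x^3 - 802, and h is irreducible over Q (because 802 is not a perfect cube, so h has no rational root, and a monic cubic with no rational root is irreducible), g is also irreducible (irreducibility is preserved under the substitution x → x - 12). Hence m_α(x) = x^3 - 36x^2 + 432x - 2530.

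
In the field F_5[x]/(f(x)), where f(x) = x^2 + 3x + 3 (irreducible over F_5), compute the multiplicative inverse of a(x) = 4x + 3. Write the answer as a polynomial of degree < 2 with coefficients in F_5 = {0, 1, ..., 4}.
a(x)^(-1) ≡ x + 1 (mod f(x))

Since f is irreducible over F_5, F_5[x]/(f) is a field and a(x) ≠ 0 has an inverse. Apply the extended Euclidean algorithm to f(x) and a(x) in F_5[x]: f(x) = (4x + 4)·a(x) + (1). The last nonzero remainder is the constant 1 = gcd(f, a) in F_5. Back-substituting through the division chain expresses 1 = s(x)·a(x) + t(x)·f(x) with s(x) ≡ x + 1 (mod f), so a(x)^(-1) ≡ s(x) = x + 1 (mod f). Check: (4x + 3)·(x + 1) = 4x^2 + 2x + 3 ≡ 1 (mod x^2 + 3x + 3).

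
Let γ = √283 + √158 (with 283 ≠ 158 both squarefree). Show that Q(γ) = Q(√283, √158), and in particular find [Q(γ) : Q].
[Q(γ) : Q] = 4 (equivalently, Q(γ) = Q(√283, √158))

Obviously Q(γ) ⊆ Q(√283, √158), and [Q(√283, √158):Q] = 4 (since 283, 158 are distinct squarefree integers > 1 with 44714 not a perfect square). To show equality we compute the minimal polynomial of γ. From γ = √283 + √158: γ^2 = 283 + 2√(44714) + 158 = 441 + 2√(44714), so γ^2 - 441 = 2√(44714); squaring, (γ^2 - 441)^2 = 4·44714, i.e. γ^4 - 882γ^2 + 194481 - 178856 = 0, i.e. γ^4 - 882γ^2 + 15625 = 0. So γ is a root of x^4 - 882x^2 + 15625. This polynomial is irreducible over Q: it has no rational root (each ±√283 ± √158 is irrational), and any factorization into two quadratics over Q would force √(44714) ∈ Q (pairing opposite roots) or √283, √158 ∈ Q (other pairings), all impossible. Hence [Q(γ):Q] = 4 = [Q(√283, √158):Q], so Q(γ) = Q(√283, √158).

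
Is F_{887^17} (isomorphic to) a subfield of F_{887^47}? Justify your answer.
No: F_{887^17} is not a subfield of F_{887^47}

F_{p^m} embeds in F_{p^n} iff m | n. Here 17 ∤ 47 (since 47 = 2·17 + 13 with remainder 13 ≠ 0), so F_{887^17} is not a subfield of F_{887^47}. Equivalently: if it were, the tower law would give 17 = [F_{887^17}:F_887] dividing [F_{887^47}:F_887] = 47, contradiction.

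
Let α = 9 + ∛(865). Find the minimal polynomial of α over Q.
m_α(x) = x^3 - 27x^2 + 243x - 1594

Set β = α - 9 = ∛(865), so β^3 = 865. Then (α - 9)^3 - 865 = 0, i.e. α is a root of g(x) = (x - 9)^3 - 865 = x^3 - 27x^2 + 243x - 1594. Since g(x) = h(x - 9) where h(x) = x^3 - 865, and h is irreducible over Q (because 865 is not a perfect cube, so h has no rational root, and a monic cubic with no rational root is irreducible), g is also irreducible (irreducibility is preserved under the substitution x → x - 9). Hence m_α(x) = x^3 - 27x^2 + 243x - 1594.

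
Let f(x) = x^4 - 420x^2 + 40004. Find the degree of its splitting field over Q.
[K : Q] = 4

Solving the quadratic in x^2: x^2 = (420 ± √(420^2 - 4·40004))/2 = (420 ± √16384)/2 = (420 ± 128)/2, giving x^2 = 274 or x^2 = 146. So f(x) = (x^2 - 274)(x^2 - 146) and the roots of f are ±√274, ±√146. Hence the splitting field is K = Q(√274, √146). Since 274 and 146 are distinct squarefree integers > 1, their product 40004 is not a perfect square, so √146 ∉ Q(√274). By the tower law [K:Q] = [Q(√274,√146):Q(√274)] · [Q(√274):Q] = 2 · 2 = 4.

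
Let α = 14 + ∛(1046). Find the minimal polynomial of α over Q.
m_α(x) = x^3 - 42x^2 + 588x - 3790

Set β = α - 14 = ∛(1046), so β^3 = 1046. Then (α - 14)^3 - 1046 = 0, i.e. α is a root of g(x) = (x - 14)^3 - 1046 = x^3 - 42x^2 + 588x - 3790. Since g(x) = h(x - 14) where h(x) = x^3 - 1046, and h is irreducible over Q (because 1046 is not a perfect cube, so h has no rational root, and a monic cubic with no rational root is irreducible), g is also irreducible (irreducibility is preserved under the substitution x → x - 14). Hence m_α(x) = x^3 - 42x^2 + 588x - 3790.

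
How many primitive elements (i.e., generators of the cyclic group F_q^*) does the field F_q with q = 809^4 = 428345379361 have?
There are φ(428345379360) = 112521830400 primitive elements

F_q^* is cyclic of order q - 1 = 428345379360. A cyclic group of order m has exactly φ(m) generators. Here m = 428345379360 = 2^5 · 3^4 · 5 · 101 · 229 · 1429, so the number of primitive elements is φ(428345379360) = 112521830400.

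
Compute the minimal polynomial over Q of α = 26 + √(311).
m_α(x) = x^2 - 52x + 365

From α - 26 = √(311), squaring gives (α - 26)^2 = 311, i.e. α^2 - 52α + 676 = 311, so α^2 - 52α + 365 = 0. The discriminant of x^2 - 52x + 365 is (-52)^2 - 4·(365) = 2704 - 1460 = 1244, and 4·(311) is not a perfect square in Q since 311 is squarefree and ≠ 1. Hence x^2 - 52x + 365 is irreducible over Q and is the minimal polynomial of α.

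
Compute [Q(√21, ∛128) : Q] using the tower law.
[Q(√21, ∛128) : Q] = 6

Let L = Q(√21, ∛128). Since Q(√21) ⊂ L and [Q(√21):Q] = 2, the tower law gives 2 | [L:Q]. Likewise Q(∛128) ⊂ L with [Q(∛128):Q] = 3 (because 128 is not a perfect cube), so 3 | [L:Q]. As gcd(2,3) = 1, [L:Q] is divisible by 6. Conversely L is generated over Q by √21 and ∛128, so [L:Q] ≤ 2·3 = 6. Therefore [Q(√21, ∛128) : Q] = 6.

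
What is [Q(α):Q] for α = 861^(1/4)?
[Q(α):Q] = 4

α is a root of x^4 - 861. By Eisenstein's criterion at the prime p = 3 (which divides the constant term 861 but p^2 = 9 does not, since 861 is squarefree), x^4 - 861 is irreducible over Q. Hence [Q(α):Q] = 4.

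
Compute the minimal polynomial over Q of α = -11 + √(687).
m_α(x) = x^2 + 22x - 566

From α + 11 = √(687), squaring gives (α + 11)^2 = 687, i.e. α^2 + 22α + 121 = 687, so α^2 + 22α - 566 = 0. The discriminant of x^2 + 22x - 566 is (22)^2 - 4·(-566) = 484 + 2264 = 2748, and 4·(687) is not a perfect square in Q since 687 is squarefree and ≠ 1. Hence x^2 + 22x - 566 is irreducible over Q and is the minimal polynomial of α.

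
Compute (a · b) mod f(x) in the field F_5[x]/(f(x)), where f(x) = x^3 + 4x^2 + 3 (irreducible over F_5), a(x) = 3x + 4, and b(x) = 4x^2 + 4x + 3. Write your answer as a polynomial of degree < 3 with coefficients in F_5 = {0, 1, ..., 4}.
a · b ≡ 1 (mod f(x))

Multiply in F_5[x]: a(x)·b(x) = (3x + 4)·(4x^2 + 4x + 3) = 2x^3 + 3x^2 + 2. This has degree ≥ 3, so divide by f(x) over F_5: 2x^3 + 3x^2 + 2 = (2)·(x^3 + 4x^2 + 3) + (1). Hence a·b ≡ 1 (mod f). (F_5[x]/(f) is a field with 5^3 = 125 elements since f is irreducible of degree 3.)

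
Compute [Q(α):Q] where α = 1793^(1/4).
[Q(α):Q] = 4

α is a root of x^4 - 1793. By Eisenstein's criterion at the prime p = 11 (which divides the constant term 1793 but p^2 = 121 does not, since 1793 is squarefree), x^4 - 1793 is irreducible over Q. Hence [Q(α):Q] = 4.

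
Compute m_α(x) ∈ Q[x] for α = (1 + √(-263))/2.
m_α(x) = x^2 - x + 66

From 2α - 1 = √(-263), squaring gives (2α - 1)^2 = -263, i.e. 4α^2 - 4α + 1 = -263, so α^2 - α + (1 + 263)/4 = 0. Since -263 ≡ 1 (mod 4), (1 + 263)/4 = 66 ∈ Z. The polynomial x^2 - x + 66 has discriminant 1 - 4·(66) = -263, which is not a perfect square in Q (d = -263 is squarefree and ≠ 1), so x^2 - x + 66 is irreducible over Q. It is the minimal polynomial of α.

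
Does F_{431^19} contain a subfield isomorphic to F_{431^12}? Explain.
No: F_{431^12} is not a subfield of F_{431^19}

F_{p^m} embeds in F_{p^n} iff m | n. Here 12 ∤ 19 (since 19 = 1·12 + 7 with remainder 7 ≠ 0), so F_{431^12} is not a subfield of F_{431^19}. Equivalently: if it were, the tower law would give 12 = [F_{431^12}:F_431] dividing [F_{431^19}:F_431] = 19, contradiction.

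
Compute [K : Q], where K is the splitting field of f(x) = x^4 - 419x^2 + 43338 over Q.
[K : Q] = 4

Solving the quadratic in x^2: x^2 = (419 ± √(419^2 - 4·43338))/2 = (419 ± √2209)/2 = (419 ± 47)/2, giving x^2 = 233 or x^2 = 186. So f(x) = (x^2 - 233)(x^2 - 186) and the roots of f are ±√233, ±√186. Hence the splitting field is K = Q(√233, √186). Since 233 and 186 are distinct squarefree integers > 1, their product 43338 is not a perfect square, so √186 ∉ Q(√233). By the tower law [K:Q] = [Q(√233,√186):Q(√233)] · [Q(√233):Q] = 2 · 2 = 4.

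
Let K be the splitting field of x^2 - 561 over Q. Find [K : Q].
[K : Q] = 2

f(x) = x^2 - 561 factors as (x - √561)(x + √561). The splitting field is K = Q(√561). Since 561 is squarefree and > 1, it is not a perfect square, so x^2 - 561 is irreducible over Q and [Q(√561) : Q] = 2. Hence [K : Q] = 2.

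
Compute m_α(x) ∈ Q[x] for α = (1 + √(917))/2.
m_α(x) = x^2 - x - 229

From 2α - 1 = √(917), squaring gives (2α - 1)^2 = 917, i.e. 4α^2 - 4α + 1 = 917, so α^2 - α + (1 - 917)/4 = 0. Since 917 ≡ 1 (mod 4), (1 - 917)/4 = -229 ∈ Z. The polynomial x^2 - x - 229 has discriminant 1 - 4·(-229) = 917, which is not a perfect square in Q (d = 917 is squarefree and ≠ 1), so x^2 - x - 229 is irreducible over Q. It is the minimal polynomial of α.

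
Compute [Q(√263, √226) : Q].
[Q(√263, √226) : Q] = 4

[Q(√263):Q] = 2 (min poly x^2 - 263, irreducible since 263 is squarefree > 1). For the top step, suppose √226 ∈ Q(√263), say √226 = c + d√263 with c, d ∈ Q. Squaring: 226 = c^2 + 263d^2 + 2cd√263. Since √263 ∉ Q this forces 2cd = 0. If d = 0 then √226 = c ∈ Q, contradicting 226 squarefree > 1. If c = 0 then 226 = 263d^2, so 263·226 = (263d)^2 is a perfect square in Q — but 263·226 = 59438 is not a perfect square (since 263 and 226 are distinct squarefree integers). Contradiction. Hence √226 ∉ Q(√263), so x^2 - 226 stays irreducible over Q(√263) and [Q(√263, √226) : Q(√263)] = 2. By the tower law, [Q(√263, √226) : Q] = 2 · 2 = 4.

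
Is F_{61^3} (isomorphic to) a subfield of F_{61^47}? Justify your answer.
No: F_{61^3} is not a subfield of F_{61^47}

F_{p^m} embeds in F_{p^n} iff m | n. Here 3 ∤ 47 (since 47 = 15·3 + 2 with remainder 2 ≠ 0), so F_{61^3} is not a subfield of F_{61^47}. Equivalently: if it were, the tower law would give 3 = [F_{61^3}:F_61] dividing [F_{61^47}:F_61] = 47, contradiction.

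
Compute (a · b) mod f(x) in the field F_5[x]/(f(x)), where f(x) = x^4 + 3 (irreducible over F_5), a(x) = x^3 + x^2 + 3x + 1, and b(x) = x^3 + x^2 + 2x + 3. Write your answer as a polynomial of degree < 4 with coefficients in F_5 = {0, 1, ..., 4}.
a · b ≡ 4x^3 + 2x^2 (mod f(x))

Multiply in F_5[x]: a(x)·b(x) = (x^3 + x^2 + 3x + 1)·(x^3 + x^2 + 2x + 3) = x^6 + 2x^5 + x^4 + 4x^3 + x + 3. This has degree ≥ 4, so divide by f(x) over F_5: x^6 + 2x^5 + x^4 + 4x^3 + x + 3 = (x^2 + 2x + 1)·(x^4 + 3) + (4x^3 + 2x^2). Hence a·b ≡ 4x^3 + 2x^2 (mod f). (F_5[x]/(f) is a field with 5^4 = 625 elements since f is irreducible of degree 4.)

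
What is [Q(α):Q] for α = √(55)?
[Q(α):Q] = 2

[Q(α):Q] equals the degree of the minimal polynomial of α. Here α^2 = 55 and x^2 - 55 is irreducible (d = 55 is squarefree, ≠ 1, hence not a square), so deg(m_α) = 2. Thus [Q(α):Q] = 2.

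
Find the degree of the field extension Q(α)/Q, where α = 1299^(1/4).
[Q(α):Q] = 4

α is a root of x^4 - 1299. By Eisenstein's criterion at the prime p = 3 (which divides the constant term 1299 but p^2 = 9 does not, since 1299 is squarefree), x^4 - 1299 is irreducible over Q. Hence [Q(α):Q] = 4.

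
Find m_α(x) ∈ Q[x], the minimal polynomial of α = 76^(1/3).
m_α(x) = x^3 - 76

α satisfies α^3 = 76, so x^3 - 76 annihilates α. By the rational root test, a rational root p/q (in lowest terms) of x^3 - 76 would satisfy p^3 = 76 q^3, forcing q = 1 and p^3 = 76; but 76 is not a perfect cube, contradiction. A monic cubic over Q with no rational root is irreducible (any nontrivial factorization would include a linear factor). Hence x^3 - 76 is the minimal polynomial of α, and in particular [Q(α):Q] = 3.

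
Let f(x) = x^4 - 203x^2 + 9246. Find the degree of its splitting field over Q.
[K : Q] = 4

Solving the quadratic in x^2: x^2 = (203 ± √(203^2 - 4·9246))/2 = (203 ± √4225)/2 = (203 ± 65)/2, giving x^2 = 134 or x^2 = 69. So f(x) = (x^2 - 134)(x^2 - 69) and the roots of f are ±√134, ±√69. Hence the splitting field is K = Q(√134, √69). Since 134 and 69 are distinct squarefree integers > 1, their product 9246 is not a perfect square, so √69 ∉ Q(√134). By the tower law [K:Q] = [Q(√134,√69):Q(√134)] · [Q(√134):Q] = 2 · 2 = 4.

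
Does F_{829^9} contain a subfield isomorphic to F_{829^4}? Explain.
No: F_{829^4} is not a subfield of F_{829^9}

F_{p^m} embeds in F_{p^n} iff m | n. Here 4 ∤ 9 (since 9 = 2·4 + 1 with remainder 1 ≠ 0), so F_{829^4} is not a subfield of F_{829^9}. Equivalently: if it were, the tower law would give 4 = [F_{829^4}:F_829] dividing [F_{829^9}:F_829] = 9, contradiction.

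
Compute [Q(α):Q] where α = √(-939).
[Q(α):Q] = 2

[Q(α):Q] equals the degree of the minimal polynomial of α. Here α^2 = -939 and x^2 + 939 is irreducible (d = -939 is squarefree, ≠ 1, hence not a square), so deg(m_α) = 2. Thus [Q(α):Q] = 2.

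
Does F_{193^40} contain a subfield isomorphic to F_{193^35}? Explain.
No: F_{193^35} is not a subfield of F_{193^40}

F_{p^m} embeds in F_{p^n} iff m | n. Here 35 ∤ 40 (since 40 = 1·35 + 5 with remainder 5 ≠ 0), so F_{193^35} is not a subfield of F_{193^40}. Equivalently: if it were, the tower law would give 35 = [F_{193^35}:F_193] dividing [F_{193^40}:F_193] = 40, contradiction.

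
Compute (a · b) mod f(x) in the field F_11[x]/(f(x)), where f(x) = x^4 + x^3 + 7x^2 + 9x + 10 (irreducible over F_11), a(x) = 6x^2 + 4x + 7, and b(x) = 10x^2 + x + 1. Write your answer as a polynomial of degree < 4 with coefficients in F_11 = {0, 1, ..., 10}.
a · b ≡ 8x^3 + x^2 + 10x + 1 (mod f(x))

Multiply in F_11[x]: a(x)·b(x) = (6x^2 + 4x + 7)·(10x^2 + x + 1) = 5x^4 + 2x^3 + 3x^2 + 7. This has degree ≥ 4, so divide by f(x) over F_11: 5x^4 + 2x^3 + 3x^2 + 7 = (5)·(x^4 + x^3 + 7x^2 + 9x + 10) + (8x^3 + x^2 + 10x + 1). Hence a·b ≡ 8x^3 + x^2 + 10x + 1 (mod f). (F_11[x]/(f) is a field with 11^4 = 14641 elements since f is irreducible of degree 4.)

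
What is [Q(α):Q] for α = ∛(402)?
[Q(α):Q] = 3

The minimal polynomial of α is x^3 - 402, irreducible over Q since 402 is not a perfect cube (so x^3 - 402 has no rational root). Hence [Q(α):Q] = deg(m_α) = 3.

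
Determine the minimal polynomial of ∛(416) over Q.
m_α(x) = x^3 - 416

α satisfies α^3 = 416, so x^3 - 416 annihilates α. By the rational root test, a rational root p/q (in lowest terms) of x^3 - 416 would satisfy p^3 = 416 q^3, forcing q = 1 and p^3 = 416; but 416 is not a perfect cube, contradiction. A monic cubic over Q with no rational root is irreducible (any nontrivial factorization would include a linear factor). Hence x^3 - 416 is the minimal polynomial of α, and in particular [Q(α):Q] = 3.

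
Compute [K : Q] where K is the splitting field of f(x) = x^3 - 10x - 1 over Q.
[K : Q] = 6

By the rational root test, any rational root of the monic integer polynomial f(x) = x^3 - 10x - 1 must be an integer dividing the constant term -1, i.e. one of ±{1}. Evaluating: f(1) = -10, f(-1) = 8; none is 0, so f has no rational root and is therefore irreducible over Q (a cubic with no linear factor over a field is irreducible). For an irreducible cubic, the Galois group is A_3 or S_3 according as the discriminant disc(f) = -4a^3 - 27b^2 = -4·(-10)^3 - 27·(-1)^2 = 3973 is or is not a square in Q. Here disc(f) = 3973 is not a perfect square in Q, so the Galois group of f over Q is not contained in A_3 and must be all of S_3. The splitting field has degree |S_3| = 6 over Q, so [K : Q] = 6.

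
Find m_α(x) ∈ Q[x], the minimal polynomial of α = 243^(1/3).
m_α(x) = x^3 - 243

α satisfies α^3 = 243, so x^3 - 243 annihilates α. By the rational root test, a rational root p/q (in lowest terms) of x^3 - 243 would satisfy p^3 = 243 q^3, forcing q = 1 and p^3 = 243; but 243 is not a perfect cube, contradiction. A monic cubic over Q with no rational root is irreducible (any nontrivial factorization would include a linear factor). Hence x^3 - 243 is the minimal polynomial of α, and in particular [Q(α):Q] = 3.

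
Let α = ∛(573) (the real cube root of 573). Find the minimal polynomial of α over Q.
m_α(x) = x^3 - 573

α satisfies α^3 = 573, so x^3 - 573 annihilates α. By the rational root test, a rational root p/q (in lowest terms) of x^3 - 573 would satisfy p^3 = 573 q^3, forcing q = 1 and p^3 = 573; but 573 is not a perfect cube, contradiction. A monic cubic over Q with no rational root is irreducible (any nontrivial factorization would include a linear factor). Hence x^3 - 573 is the minimal polynomial of α, and in particular [Q(α):Q] = 3.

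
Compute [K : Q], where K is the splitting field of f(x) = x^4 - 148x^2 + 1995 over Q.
[K : Q] = 4

Solving the quadratic in x^2: x^2 = (148 ± √(148^2 - 4·1995))/2 = (148 ± √13924)/2 = (148 ± 118)/2, giving x^2 = 15 or x^2 = 133. So f(x) = (x^2 - 15)(x^2 - 133) and the roots of f are ±√15, ±√133. Hence the splitting field is K = Q(√15, √133). Since 15 and 133 are distinct squarefree integers > 1, their product 1995 is not a perfect square, so √133 ∉ Q(√15). By the tower law [K:Q] = [Q(√15,√133):Q(√15)] · [Q(√15):Q] = 2 · 2 = 4.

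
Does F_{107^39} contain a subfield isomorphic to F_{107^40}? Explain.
No: F_{107^40} is not a subfield of F_{107^39}

F_{p^m} embeds in F_{p^n} iff m | n. Here 40 ∤ 39 (since 39 = 0·40 + 39 with remainder 39 ≠ 0), so F_{107^40} is not a subfield of F_{107^39}. Equivalently: if it were, the tower law would give 40 = [F_{107^40}:F_107] dividing [F_{107^39}:F_107] = 39, contradiction.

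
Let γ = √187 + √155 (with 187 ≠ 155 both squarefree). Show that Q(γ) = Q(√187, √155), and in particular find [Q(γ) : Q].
[Q(γ) : Q] = 4 (equivalently, Q(γ) = Q(√187, √155))

Obviously Q(γ) ⊆ Q(√187, √155), and [Q(√187, √155):Q] = 4 (since 187, 155 are distinct squarefree integers > 1 with 28985 not a perfect square). To show equality we compute the minimal polynomial of γ. From γ = √187 + √155: γ^2 = 187 + 2√(28985) + 155 = 342 + 2√(28985), so γ^2 - 342 = 2√(28985); squaring, (γ^2 - 342)^2 = 4·28985, i.e. γ^4 - 684γ^2 + 116964 - 115940 = 0, i.e. γ^4 - 684γ^2 + 1024 = 0. So γ is a root of x^4 - 684x^2 + 1024. This polynomial is irreducible over Q: it has no rational root (each ±√187 ± √155 is irrational), and any factorization into two quadratics over Q would force √(28985) ∈ Q (pairing opposite roots) or √187, √155 ∈ Q (other pairings), all impossible. Hence [Q(γ):Q] = 4 = [Q(√187, √155):Q], so Q(γ) = Q(√187, √155).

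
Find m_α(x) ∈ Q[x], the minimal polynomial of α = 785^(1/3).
m_α(x) = x^3 - 785

α satisfies α^3 = 785, so x^3 - 785 annihilates α. By the rational root test, a rational root p/q (in lowest terms) of x^3 - 785 would satisfy p^3 = 785 q^3, forcing q = 1 and p^3 = 785; but 785 is not a perfect cube, contradiction. A monic cubic over Q with no rational root is irreducible (any nontrivial factorization would include a linear factor). Hence x^3 - 785 is the minimal polynomial of α, and in particular [Q(α):Q] = 3.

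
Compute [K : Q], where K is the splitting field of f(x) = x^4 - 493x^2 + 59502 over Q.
[K : Q] = 4

Solving the quadratic in x^2: x^2 = (493 ± √(493^2 - 4·59502))/2 = (493 ± √5041)/2 = (493 ± 71)/2, giving x^2 = 211 or x^2 = 282. So f(x) = (x^2 - 211)(x^2 - 282) and the roots of f are ±√211, ±√282. Hence the splitting field is K = Q(√211, √282). Since 211 and 282 are distinct squarefree integers > 1, their product 59502 is not a perfect square, so √282 ∉ Q(√211). By the tower law [K:Q] = [Q(√211,√282):Q(√211)] · [Q(√211):Q] = 2 · 2 = 4.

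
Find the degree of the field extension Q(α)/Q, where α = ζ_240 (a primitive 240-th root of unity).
[Q(α):Q] = 64

The minimal polynomial of ζ_240 over Q is the 240-th cyclotomic polynomial Φ_240(x), which is irreducible over Q and has degree φ(240) = 64. Hence [Q(α):Q] = φ(240) = 64.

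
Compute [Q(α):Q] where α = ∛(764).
[Q(α):Q] = 3

The minimal polynomial of α is x^3 - 764, irreducible over Q since 764 is not a perfect cube (so x^3 - 764 has no rational root). Hence [Q(α):Q] = deg(m_α) = 3.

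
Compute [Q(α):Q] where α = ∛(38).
[Q(α):Q] = 3

The minimal polynomial of α is x^3 - 38, irreducible over Q since 38 is not a perfect cube (so x^3 - 38 has no rational root). Hence [Q(α):Q] = deg(m_α) = 3.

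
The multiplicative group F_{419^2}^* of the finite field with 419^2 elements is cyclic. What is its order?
|F_{419^2}^*| = 175560

F_{419^2} has 419^2 = 175561 elements; its multiplicative group consists of all nonzero elements, so |F_{419^2}^*| = 175561 - 1 = 175560. (It is cyclic since any finite subgroup of the multiplicative group of a field is cyclic.)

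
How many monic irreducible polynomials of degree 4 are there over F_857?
There are 134853649788 monic irreducible polynomials of degree 4 over F_857

Each element of F_{857^4} that lies in no proper subfield is a root of exactly one monic irreducible of degree 4 over F_857, and each such polynomial has 4 distinct roots in F_{857^4}. By Möbius inversion the count is N_857(4) = (1/4) Σ_{d|4} μ(4/d) · 857^d = (1/4)(μ(4)·857^1 + μ(2)·857^2 + μ(1)·857^4) = 539414599152/4 = 134853649788.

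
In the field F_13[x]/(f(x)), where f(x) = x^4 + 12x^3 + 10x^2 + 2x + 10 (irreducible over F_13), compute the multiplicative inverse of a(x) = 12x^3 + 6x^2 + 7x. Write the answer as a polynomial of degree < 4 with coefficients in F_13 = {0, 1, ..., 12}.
a(x)^(-1) ≡ 10x^3 + 10x^2 + x + 4 (mod f(x))

Since f is irreducible over F_13, F_13[x]/(f) is a field and a(x) ≠ 0 has an inverse. Apply the extended Euclidean algorithm to f(x) and a(x) in F_13[x]: f(x) = (12x + 8)·a(x) + (8x^2 + 11x + 10);  a(x) = (8x + 6)·(8x^2 + 11x + 10) + (4x + 5);  (8x^2 + 11x + 10) = (2x + 10)·(4x + 5) + (12). The last nonzero remainder is the constant 12 = gcd(f, a) in F_13. Back-substituting through the division chain expresses 12 = s(x)·a(x) + t(x)·f(x) with s(x) ≡ 3x^3 + 3x^2 + 12x + 9 (mod f), so (3x^3 + 3x^2 + 12x + 9)·a(x) ≡ 12 (mod f). Multiplying by 12^(-1) ≡ 12 in F_13 gives a(x)^(-1) ≡ 12·(3x^3 + 3x^2 + 12x + 9) ≡ 10x^3 + 10x^2 + x + 4 (mod f). Check: (12x^3 + 6x^2 + 7x)·(10x^3 + 10x^2 + x + 4) = 3x^6 + 11x^5 + 12x^4 + 7x^3 + 5x^2 + 2x ≡ 1 (mod x^4 + 12x^3 + 10x^2 + 2x + 10).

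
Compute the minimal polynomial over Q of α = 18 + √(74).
m_α(x) = x^2 - 36x + 250

From α - 18 = √(74), squaring gives (α - 18)^2 = 74, i.e. α^2 - 36α + 324 = 74, so α^2 - 36α + 250 = 0. The discriminant of x^2 - 36x + 250 is (-36)^2 - 4·(250) = 1296 - 1000 = 296, and 4·(74) is not a perfect square in Q since 74 is squarefree and ≠ 1. Hence x^2 - 36x + 250 is irreducible over Q and is the minimal polynomial of α.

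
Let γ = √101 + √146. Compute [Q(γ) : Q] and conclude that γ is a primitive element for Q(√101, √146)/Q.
[Q(γ) : Q] = 4 (equivalently, Q(γ) = Q(√101, √146))

Obviously Q(γ) ⊆ Q(√101, √146), and [Q(√101, √146):Q] = 4 (since 101, 146 are distinct squarefree integers > 1 with 14746 not a perfect square). To show equality we compute the minimal polynomial of γ. From γ = √101 + √146: γ^2 = 101 + 2√(14746) + 146 = 247 + 2√(14746), so γ^2 - 247 = 2√(14746); squaring, (γ^2 - 247)^2 = 4·14746, i.e. γ^4 - 494γ^2 + 61009 - 58984 = 0, i.e. γ^4 - 494γ^2 + 2025 = 0. So γ is a root of x^4 - 494x^2 + 2025. This polynomial is irreducible over Q: it has no rational root (each ±√101 ± √146 is irrational), and any factorization into two quadratics over Q would force √(14746) ∈ Q (pairing opposite roots) or √101, √146 ∈ Q (other pairings), all impossible. Hence [Q(γ):Q] = 4 = [Q(√101, √146):Q], so Q(γ) = Q(√101, √146).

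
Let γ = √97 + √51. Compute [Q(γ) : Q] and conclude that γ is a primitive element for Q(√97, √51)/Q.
[Q(γ) : Q] = 4 (equivalently, Q(γ) = Q(√97, √51))

Obviously Q(γ) ⊆ Q(√97, √51), and [Q(√97, √51):Q] = 4 (since 97, 51 are distinct squarefree integers > 1 with 4947 not a perfect square). To show equality we compute the minimal polynomial of γ. From γ = √97 + √51: γ^2 = 97 + 2√(4947) + 51 = 148 + 2√(4947), so γ^2 - 148 = 2√(4947); squaring, (γ^2 - 148)^2 = 4·4947, i.e. γ^4 - 296γ^2 + 21904 - 19788 = 0, i.e. γ^4 - 296γ^2 + 2116 = 0. So γ is a root of x^4 - 296x^2 + 2116. This polynomial is irreducible over Q: it has no rational root (each ±√97 ± √51 is irrational), and any factorization into two quadratics over Q would force √(4947) ∈ Q (pairing opposite roots) or √97, √51 ∈ Q (other pairings), all impossible. Hence [Q(γ):Q] = 4 = [Q(√97, √51):Q], so Q(γ) = Q(√97, √51).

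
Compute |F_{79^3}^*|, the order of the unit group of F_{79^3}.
|F_{79^3}^*| = 493038

F_{79^3} has 79^3 = 493039 elements; its multiplicative group consists of all nonzero elements, so |F_{79^3}^*| = 493039 - 1 = 493038. (It is cyclic since any finite subgroup of the multiplicative group of a field is cyclic.)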